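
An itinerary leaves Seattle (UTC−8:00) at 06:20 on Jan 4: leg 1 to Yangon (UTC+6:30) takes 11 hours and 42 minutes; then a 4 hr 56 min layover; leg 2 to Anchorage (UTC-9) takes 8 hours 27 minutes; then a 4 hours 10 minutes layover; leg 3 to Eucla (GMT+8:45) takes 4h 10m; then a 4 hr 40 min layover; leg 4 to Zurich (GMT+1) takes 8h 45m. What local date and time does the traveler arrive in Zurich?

Convert departure to UTC: 06:20 + 8:00 = 14:20 UTC on Jan 4.
Add 11 hours and 42 minutes leg 1 → 02:02 UTC (Jan 5).
Add 4 hours and 56 minutes layover in Yangon → 06:58 UTC.
Add 8 hours 27 minutes leg 2 → 15:25 UTC.
Add 4 hours and 10 minutes layover in Anchorage → 19:35 UTC.
Add 4 hours and 10 minutes leg 3 → 23:45 UTC.
Add 4 hours and 40 minutes layover in Eucla → 04:25 UTC (Jan 6).
Add 8 hours 45 minutes leg 4 → 13:10 UTC.
Zurich is UTC+1:00, so local arrival = 13:10 + 1:00 = 14:10 on Jan 6.

14:10 on January 6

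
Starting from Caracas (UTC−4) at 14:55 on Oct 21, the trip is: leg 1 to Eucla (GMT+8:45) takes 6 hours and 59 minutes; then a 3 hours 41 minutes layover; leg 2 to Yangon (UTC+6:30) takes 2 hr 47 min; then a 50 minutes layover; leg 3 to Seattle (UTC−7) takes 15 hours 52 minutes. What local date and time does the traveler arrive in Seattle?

Convert departure to UTC: 14:55 + 4:00 = 18:55 UTC on Oct 21.
Add 6 hours and 59 minutes leg 1 → 01:54 UTC (Oct 22).
Add 3 hours 41 minutes layover in Eucla → 05:35 UTC.
Add 2 hours and 47 minutes leg 2 → 08:22 UTC.
Add 50 minutes layover in Yangon → 09:12 UTC.
Add 15 hours 52 minutes leg 3 → 01:04 UTC (Oct 23).
Seattle is UTC−7:00, so local arrival = 01:04 − 7:00 = 18:04 on Oct 22.

18:04 on Oct 22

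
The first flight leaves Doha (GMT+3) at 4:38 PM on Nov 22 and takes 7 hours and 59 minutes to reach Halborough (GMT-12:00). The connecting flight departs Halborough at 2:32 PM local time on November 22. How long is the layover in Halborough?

Convert departure to UTC: 4:38 PM − 3:00 = 1:38 PM UTC on Nov 22.
Add 7 hours 59 minutes flight time → 9:37 PM UTC.
Halborough is UTC−12:00, so local arrival = 9:37 PM − 12:00 = 9:37 AM on Nov 22.
Layover = 2:32 PM − 9:37 AM = 4 hours 55 minutes.

4 hours 55 minutes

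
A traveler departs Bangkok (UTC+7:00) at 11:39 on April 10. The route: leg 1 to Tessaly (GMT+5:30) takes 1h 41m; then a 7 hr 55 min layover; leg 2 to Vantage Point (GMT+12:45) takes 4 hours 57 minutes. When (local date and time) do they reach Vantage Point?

07:57 on April 11

Convert departure to UTC: 11:39 − 7:00 = 04:39 UTC on Apr 10.
Add 1 hour and 41 minutes leg 1 → 06:20 UTC.
Add 7 hours 55 minutes layover in Tessaly → 14:15 UTC.
Add 4 hours and 57 minutes leg 2 → 19:12 UTC.
Vantage Point is UTC+12:45, so local arrival = 19:12 + 12:45 = 07:57 on Apr 11.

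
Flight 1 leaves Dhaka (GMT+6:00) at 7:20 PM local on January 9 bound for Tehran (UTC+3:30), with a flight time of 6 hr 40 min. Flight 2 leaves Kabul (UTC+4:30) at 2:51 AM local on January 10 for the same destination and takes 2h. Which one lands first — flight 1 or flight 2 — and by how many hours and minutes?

Flight 1 in UTC: 7:20 PM − 6:00 = 1:20 PM on Jan 9.
+6 hours 40 minutes → arrive 8:00 PM UTC on Jan 9.
Flight 2 in UTC: 2:51 AM − 4:30 = 10:21 PM on Jan 9.
+2 hours → arrive 12:21 AM UTC on Jan 10.
Flight 1 lands earlier by 4 hours 21 minutes.

the first, by 4 hours 21 minutes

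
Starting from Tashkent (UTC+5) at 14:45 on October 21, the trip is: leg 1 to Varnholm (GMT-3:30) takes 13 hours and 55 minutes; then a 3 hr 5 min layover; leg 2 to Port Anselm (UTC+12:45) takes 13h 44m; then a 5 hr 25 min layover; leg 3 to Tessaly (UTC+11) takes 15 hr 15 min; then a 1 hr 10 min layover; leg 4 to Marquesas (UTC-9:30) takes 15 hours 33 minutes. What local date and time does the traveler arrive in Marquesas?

Convert departure to UTC: 14:45 − 5:00 = 09:45 UTC on Oct 21.
Add 13 hours 55 minutes leg 1 → 23:40 UTC.
Add 3 hours and 5 minutes layover in Varnholm → 02:45 UTC (Oct 22).
Add 13 hours 44 minutes leg 2 → 16:29 UTC.
Add 5 hours and 25 minutes layover in Port Anselm → 21:54 UTC.
Add 15 hours 15 minutes leg 3 → 13:09 UTC (Oct 23).
Add 1 hour 10 minutes layover in Tessaly → 14:19 UTC.
Add 15 hours and 33 minutes leg 4 → 05:52 UTC (Oct 24).
Marquesas is UTC−9:30, so local arrival = 05:52 − 9:30 = 20:22 on Oct 23.

20:22 on October 23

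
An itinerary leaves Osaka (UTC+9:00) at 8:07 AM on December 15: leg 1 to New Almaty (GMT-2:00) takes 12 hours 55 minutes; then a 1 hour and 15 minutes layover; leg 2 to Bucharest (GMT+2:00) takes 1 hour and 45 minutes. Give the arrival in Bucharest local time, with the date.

Convert departure to UTC: 8:07 AM − 9:00 = 11:07 PM UTC on Dec 14.
Add 12 hours and 55 minutes leg 1 → 12:02 PM UTC (Dec 15).
Add 1 hour and 15 minutes layover in New Almaty → 1:17 PM UTC.
Add 1 hour and 45 minutes leg 2 → 3:02 PM UTC.
Bucharest is UTC+2:00, so local arrival = 3:02 PM + 2:00 = 5:02 PM on Dec 15.

5:02 PM on December 15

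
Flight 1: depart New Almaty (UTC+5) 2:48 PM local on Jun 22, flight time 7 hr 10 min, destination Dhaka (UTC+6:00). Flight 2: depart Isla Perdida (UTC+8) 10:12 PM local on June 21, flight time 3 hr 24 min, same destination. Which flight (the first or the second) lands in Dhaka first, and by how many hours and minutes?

Flight 1 in UTC: 2:48 PM − 5:00 = 9:48 AM on Jun 22.
+7 hours 10 minutes → arrive 4:58 PM UTC on Jun 22.
Flight 2 in UTC: 10:12 PM − 8:00 = 2:12 PM on Jun 21.
+3 hours 24 minutes → arrive 5:36 PM UTC on Jun 21.
Flight 2 lands earlier by 23 hours 22 minutes.

the second, by 23 hours 22 minutes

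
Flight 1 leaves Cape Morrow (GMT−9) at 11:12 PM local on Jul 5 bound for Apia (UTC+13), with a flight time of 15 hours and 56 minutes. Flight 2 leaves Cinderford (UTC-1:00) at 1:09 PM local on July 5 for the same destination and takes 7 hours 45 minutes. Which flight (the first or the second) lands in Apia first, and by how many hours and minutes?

Flight 1 in UTC: 11:12 PM + 9:00 = 8:12 AM on Jul 6.
+15 hours and 56 minutes → arrive 12:08 AM UTC on Jul 7.
Flight 2 in UTC: 1:09 PM + 1:00 = 2:09 PM on Jul 5.
+7 hours and 45 minutes → arrive 9:54 PM UTC on Jul 5.
Flight 2 lands earlier by 26 hours 14 minutes.

the second, by 26 hours 14 minutes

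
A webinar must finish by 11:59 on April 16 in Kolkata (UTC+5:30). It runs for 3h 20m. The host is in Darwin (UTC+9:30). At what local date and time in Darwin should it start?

12:39 on April 16

Target end time in UTC: 11:59 − 5:30 = 06:29 on Apr 16.
Subtract 3 hours 20 minutes → start 03:09 UTC on Apr 16.
Darwin is UTC+9:30: 03:09 + 9:30 = 12:39 on Apr 16.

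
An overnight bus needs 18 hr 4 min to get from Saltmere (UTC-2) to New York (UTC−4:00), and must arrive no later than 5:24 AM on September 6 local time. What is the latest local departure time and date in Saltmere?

Target arrival in UTC: 5:24 AM + 4:00 = 9:24 AM on Sep 6.
Subtract 18 hours 4 minutes → departure 3:20 PM UTC on Sep 5.
Saltmere is UTC−2:00: 3:20 PM − 2:00 = 1:20 PM on Sep 5.

1:20 PM on September 5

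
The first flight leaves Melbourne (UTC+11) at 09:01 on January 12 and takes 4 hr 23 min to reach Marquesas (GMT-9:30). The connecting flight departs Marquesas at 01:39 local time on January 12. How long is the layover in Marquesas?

8 hours 45 minutes

Convert departure to UTC: 09:01 − 11:00 = 22:01 UTC on Jan 11.
Add 4 hours and 23 minutes flight time → 02:24 UTC (Jan 12).
Marquesas is UTC−9:30, so local arrival = 02:24 − 9:30 = 16:54 on Jan 11.
Layover = 01:39 − 16:54 (+1 day) = 8 hours 45 minutes.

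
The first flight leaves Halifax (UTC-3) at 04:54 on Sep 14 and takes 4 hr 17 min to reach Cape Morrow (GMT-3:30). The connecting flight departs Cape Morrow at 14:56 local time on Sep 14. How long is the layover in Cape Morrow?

6 hours 15 minutes

Convert departure to UTC: 04:54 + 3:00 = 07:54 UTC on Sep 14.
Add 4 hours and 17 minutes flight time → 12:11 UTC.
Cape Morrow is UTC−3:30, so local arrival = 12:11 − 3:30 = 08:41 on Sep 14.
Layover = 14:56 − 08:41 = 6 hours 15 minutes.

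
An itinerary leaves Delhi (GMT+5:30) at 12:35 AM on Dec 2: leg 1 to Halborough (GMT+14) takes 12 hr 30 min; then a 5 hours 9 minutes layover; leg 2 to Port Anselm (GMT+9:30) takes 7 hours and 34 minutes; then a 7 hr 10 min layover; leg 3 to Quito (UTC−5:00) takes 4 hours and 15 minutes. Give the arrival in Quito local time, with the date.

2:43 AM on Dec 3

Convert departure to UTC: 12:35 AM − 5:30 = 7:05 PM UTC on Dec 1.
Add 12 hours 30 minutes leg 1 → 7:35 AM UTC (Dec 2).
Add 5 hours and 9 minutes layover in Halborough → 12:44 PM UTC.
Add 7 hours and 34 minutes leg 2 → 8:18 PM UTC.
Add 7 hours and 10 minutes layover in Port Anselm → 3:28 AM UTC (Dec 3).
Add 4 hours 15 minutes leg 3 → 7:43 AM UTC.
Quito is UTC−5:00, so local arrival = 7:43 AM − 5:00 = 2:43 AM on Dec 3.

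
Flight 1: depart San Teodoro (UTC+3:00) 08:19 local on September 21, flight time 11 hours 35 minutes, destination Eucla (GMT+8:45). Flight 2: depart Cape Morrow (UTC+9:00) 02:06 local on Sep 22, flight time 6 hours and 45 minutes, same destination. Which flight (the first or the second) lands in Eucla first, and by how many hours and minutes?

Flight 1 in UTC: 08:19 − 3:00 = 05:19 on Sep 21.
+11 hours and 35 minutes → arrive 16:54 UTC on Sep 21.
Flight 2 in UTC: 02:06 − 9:00 = 17:06 on Sep 21.
+6 hours 45 minutes → arrive 23:51 UTC on Sep 21.
Flight 1 lands earlier by 6 hours 57 minutes.

the first, by 6 hours 57 minutes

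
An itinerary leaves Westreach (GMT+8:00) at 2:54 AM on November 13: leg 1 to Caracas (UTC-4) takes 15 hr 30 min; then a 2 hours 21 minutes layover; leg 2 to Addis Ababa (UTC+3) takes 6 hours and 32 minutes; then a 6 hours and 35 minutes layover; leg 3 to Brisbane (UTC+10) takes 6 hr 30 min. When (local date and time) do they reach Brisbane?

6:22 PM on November 14

Convert departure to UTC: 2:54 AM − 8:00 = 6:54 PM UTC on Nov 12.
Add 15 hours and 30 minutes leg 1 → 10:24 AM UTC (Nov 13).
Add 2 hours 21 minutes layover in Caracas → 12:45 PM UTC.
Add 6 hours and 32 minutes leg 2 → 7:17 PM UTC.
Add 6 hours and 35 minutes layover in Addis Ababa → 1:52 AM UTC (Nov 14).
Add 6 hours 30 minutes leg 3 → 8:22 AM UTC.
Brisbane is UTC+10:00, so local arrival = 8:22 AM + 10:00 = 6:22 PM on Nov 14.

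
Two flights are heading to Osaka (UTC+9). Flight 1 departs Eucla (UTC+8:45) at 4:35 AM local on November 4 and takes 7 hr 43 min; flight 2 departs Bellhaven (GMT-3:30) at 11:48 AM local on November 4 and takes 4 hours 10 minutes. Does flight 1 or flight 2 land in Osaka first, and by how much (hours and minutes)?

Flight 1 in UTC: 4:35 AM − 8:45 = 7:50 PM on Nov 3.
+7 hours and 43 minutes → arrive 3:33 AM UTC on Nov 4.
Flight 2 in UTC: 11:48 AM + 3:30 = 3:18 PM on Nov 4.
+4 hours and 10 minutes → arrive 7:28 PM UTC on Nov 4.
Flight 1 lands earlier by 15 hours 55 minutes.

the first, by 15 hours 55 minutes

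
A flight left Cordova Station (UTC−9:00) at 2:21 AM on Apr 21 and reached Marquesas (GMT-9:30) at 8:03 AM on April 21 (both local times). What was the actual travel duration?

6 hours 12 minutes

Departure in UTC: 2:21 AM + 9:00 = 11:21 AM on Apr 21.
Arrival in UTC: 8:03 AM + 9:30 = 5:33 PM on Apr 21.
Elapsed = 5:33 PM − 11:21 AM = 6 hours 12 minutes.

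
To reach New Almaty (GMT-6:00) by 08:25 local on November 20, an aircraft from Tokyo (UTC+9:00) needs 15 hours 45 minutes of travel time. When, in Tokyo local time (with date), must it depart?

07:40 on November 20

Target arrival in UTC: 08:25 + 6:00 = 14:25 on Nov 20.
Subtract 15 hours and 45 minutes → departure 22:40 UTC on Nov 19.
Tokyo is UTC+9:00: 22:40 + 9:00 = 07:40 on Nov 20.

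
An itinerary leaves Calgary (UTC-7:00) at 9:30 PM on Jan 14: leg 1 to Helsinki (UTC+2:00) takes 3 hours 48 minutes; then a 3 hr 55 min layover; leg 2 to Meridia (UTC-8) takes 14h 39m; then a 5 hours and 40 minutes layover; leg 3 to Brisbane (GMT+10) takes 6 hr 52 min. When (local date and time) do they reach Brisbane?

1:24 AM on January 17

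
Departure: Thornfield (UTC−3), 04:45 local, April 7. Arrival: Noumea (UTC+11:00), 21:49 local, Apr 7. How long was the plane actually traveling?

3 hours 4 minutes

Noumea is 14:00 ahead of Thornfield.
Clock-face elapsed time (ignoring zones) is 17 hours 4 minutes.
Actual elapsed = 17 hours 4 minutes − 14:00 = 3 hours 4 minutes.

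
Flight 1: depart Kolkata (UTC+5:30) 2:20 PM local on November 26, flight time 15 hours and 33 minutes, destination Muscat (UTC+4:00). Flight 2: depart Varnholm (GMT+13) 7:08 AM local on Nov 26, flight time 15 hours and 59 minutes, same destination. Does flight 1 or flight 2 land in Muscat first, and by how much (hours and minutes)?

Flight 1 in UTC: 2:20 PM − 5:30 = 8:50 AM on Nov 26.
+15 hours and 33 minutes → arrive 12:23 AM UTC on Nov 27.
Flight 2 in UTC: 7:08 AM − 13:00 = 6:08 PM on Nov 25.
+15 hours and 59 minutes → arrive 10:07 AM UTC on Nov 26.
Flight 2 lands earlier by 14 hours 16 minutes.

the second, by 14 hours 16 minutes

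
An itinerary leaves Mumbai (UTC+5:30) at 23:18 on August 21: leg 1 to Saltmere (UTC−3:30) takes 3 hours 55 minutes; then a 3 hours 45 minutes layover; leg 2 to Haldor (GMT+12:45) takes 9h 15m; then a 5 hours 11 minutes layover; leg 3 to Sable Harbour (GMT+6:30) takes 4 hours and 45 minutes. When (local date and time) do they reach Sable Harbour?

Convert departure to UTC: 23:18 − 5:30 = 17:48 UTC on Aug 21.
Add 3 hours and 55 minutes leg 1 → 21:43 UTC.
Add 3 hours 45 minutes layover in Saltmere → 01:28 UTC (Aug 22).
Add 9 hours 15 minutes leg 2 → 10:43 UTC.
Add 5 hours 11 minutes layover in Haldor → 15:54 UTC.
Add 4 hours and 45 minutes leg 3 → 20:39 UTC.
Sable Harbour is UTC+6:30, so local arrival = 20:39 + 6:30 = 03:09 on Aug 23.

03:09 on August 23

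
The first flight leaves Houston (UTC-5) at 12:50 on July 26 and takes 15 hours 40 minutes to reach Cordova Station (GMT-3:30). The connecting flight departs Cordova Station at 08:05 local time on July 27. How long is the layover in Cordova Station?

2 hours 5 minutes

Convert departure to UTC: 12:50 + 5:00 = 17:50 UTC on Jul 26.
Add 15 hours and 40 minutes flight time → 09:30 UTC (Jul 27).
Cordova Station is UTC−3:30, so local arrival = 09:30 − 3:30 = 06:00 on Jul 27.
Layover = 08:05 − 06:00 = 2 hours 5 minutes.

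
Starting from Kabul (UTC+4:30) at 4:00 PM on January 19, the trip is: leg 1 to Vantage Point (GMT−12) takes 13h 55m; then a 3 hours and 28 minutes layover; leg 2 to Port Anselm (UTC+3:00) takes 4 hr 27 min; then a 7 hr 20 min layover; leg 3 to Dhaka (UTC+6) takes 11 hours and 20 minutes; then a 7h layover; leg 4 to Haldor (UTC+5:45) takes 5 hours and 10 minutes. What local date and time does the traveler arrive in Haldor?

9:55 PM on Jan 21

Convert departure to UTC: 4:00 PM − 4:30 = 11:30 AM UTC on Jan 19.
Add 13 hours 55 minutes leg 1 → 1:25 AM UTC (Jan 20).
Add 3 hours 28 minutes layover in Vantage Point → 4:53 AM UTC.
Add 4 hours 27 minutes leg 2 → 9:20 AM UTC.
Add 7 hours 20 minutes layover in Port Anselm → 4:40 PM UTC.
Add 11 hours 20 minutes leg 3 → 4:00 AM UTC (Jan 21).
Add 7 hours layover in Dhaka → 11:00 AM UTC.
Add 5 hours and 10 minutes leg 4 → 4:10 PM UTC.
Haldor is UTC+5:45, so local arrival = 4:10 PM + 5:45 = 9:55 PM on Jan 21.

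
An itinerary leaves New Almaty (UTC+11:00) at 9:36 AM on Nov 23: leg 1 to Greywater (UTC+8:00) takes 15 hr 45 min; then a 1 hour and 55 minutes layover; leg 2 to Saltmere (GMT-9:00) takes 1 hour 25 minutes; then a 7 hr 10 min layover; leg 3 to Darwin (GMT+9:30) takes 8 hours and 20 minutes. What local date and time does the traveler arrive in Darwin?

6:41 PM on Nov 24

Convert departure to UTC: 9:36 AM − 11:00 = 10:36 PM UTC on Nov 22.
Add 15 hours 45 minutes leg 1 → 2:21 PM UTC (Nov 23).
Add 1 hour and 55 minutes layover in Greywater → 4:16 PM UTC.
Add 1 hour 25 minutes leg 2 → 5:41 PM UTC.
Add 7 hours and 10 minutes layover in Saltmere → 12:51 AM UTC (Nov 24).
Add 8 hours 20 minutes leg 3 → 9:11 AM UTC.
Darwin is UTC+9:30, so local arrival = 9:11 AM + 9:30 = 6:41 PM on Nov 24.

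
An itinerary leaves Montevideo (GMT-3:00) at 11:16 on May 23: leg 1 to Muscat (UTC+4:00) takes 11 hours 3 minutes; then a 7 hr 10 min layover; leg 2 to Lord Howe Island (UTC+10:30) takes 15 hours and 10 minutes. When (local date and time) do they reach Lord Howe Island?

10:09 on May 25

Convert departure to UTC: 11:16 + 3:00 = 14:16 UTC on May 23.
Add 11 hours and 3 minutes leg 1 → 01:19 UTC (May 24).
Add 7 hours 10 minutes layover in Muscat → 08:29 UTC.
Add 15 hours and 10 minutes leg 2 → 23:39 UTC.
Lord Howe Island is UTC+10:30, so local arrival = 23:39 + 10:30 = 10:09 on May 25.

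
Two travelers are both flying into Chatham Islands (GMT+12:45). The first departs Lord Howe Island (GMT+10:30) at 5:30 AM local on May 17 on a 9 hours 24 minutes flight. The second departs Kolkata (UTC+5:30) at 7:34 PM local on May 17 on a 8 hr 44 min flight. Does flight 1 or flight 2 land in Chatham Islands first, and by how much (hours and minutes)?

Flight 1 in UTC: 5:30 AM − 10:30 = 7:00 PM on May 16.
+9 hours and 24 minutes → arrive 4:24 AM UTC on May 17.
Flight 2 in UTC: 7:34 PM − 5:30 = 2:04 PM on May 17.
+8 hours 44 minutes → arrive 10:48 PM UTC on May 17.
Flight 1 lands earlier by 18 hours 24 minutes.

the first, by 18 hours 24 minutes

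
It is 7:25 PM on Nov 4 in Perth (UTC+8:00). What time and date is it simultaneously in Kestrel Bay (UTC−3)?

8:25 AM on November 4

In UTC: 7:25 PM − 8:00 = 11:25 AM on Nov 4.
Kestrel Bay is UTC−3:00: 11:25 AM − 3:00 = 8:25 AM on Nov 4.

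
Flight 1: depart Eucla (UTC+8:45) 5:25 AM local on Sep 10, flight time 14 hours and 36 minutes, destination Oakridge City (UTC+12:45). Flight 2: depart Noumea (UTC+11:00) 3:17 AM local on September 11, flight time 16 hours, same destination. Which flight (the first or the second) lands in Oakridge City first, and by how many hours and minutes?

the first, by 21 hours 1 minute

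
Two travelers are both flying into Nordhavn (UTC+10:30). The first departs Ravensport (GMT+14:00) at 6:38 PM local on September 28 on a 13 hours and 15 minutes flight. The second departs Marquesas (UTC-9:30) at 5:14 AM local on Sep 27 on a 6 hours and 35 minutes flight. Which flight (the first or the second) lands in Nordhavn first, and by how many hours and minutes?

Flight 1 in UTC: 6:38 PM − 14:00 = 4:38 AM on Sep 28.
+13 hours and 15 minutes → arrive 5:53 PM UTC on Sep 28.
Flight 2 in UTC: 5:14 AM + 9:30 = 2:44 PM on Sep 27.
+6 hours and 35 minutes → arrive 9:19 PM UTC on Sep 27.
Flight 2 lands earlier by 20 hours 34 minutes.

the second, by 20 hours 34 minutes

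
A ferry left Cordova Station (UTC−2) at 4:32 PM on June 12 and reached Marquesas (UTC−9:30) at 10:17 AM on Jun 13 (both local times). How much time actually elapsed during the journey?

25 hours 15 minutes

Departure in UTC: 4:32 PM + 2:00 = 6:32 PM on Jun 12.
Arrival in UTC: 10:17 AM + 9:30 = 7:47 PM on Jun 13.
Elapsed = 7:47 PM − 6:32 PM (+1 day) = 25 hours 15 minutes.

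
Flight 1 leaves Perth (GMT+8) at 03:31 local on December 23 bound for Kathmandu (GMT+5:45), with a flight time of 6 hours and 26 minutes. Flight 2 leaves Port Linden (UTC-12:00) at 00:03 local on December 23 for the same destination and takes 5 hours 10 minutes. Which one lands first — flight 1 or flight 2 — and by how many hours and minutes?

Flight 1 in UTC: 03:31 − 8:00 = 19:31 on Dec 22.
+6 hours 26 minutes → arrive 01:57 UTC on Dec 23.
Flight 2 in UTC: 00:03 + 12:00 = 12:03 on Dec 23.
+5 hours 10 minutes → arrive 17:13 UTC on Dec 23.
Flight 1 lands earlier by 15 hours 16 minutes.

the first, by 15 hours 16 minutes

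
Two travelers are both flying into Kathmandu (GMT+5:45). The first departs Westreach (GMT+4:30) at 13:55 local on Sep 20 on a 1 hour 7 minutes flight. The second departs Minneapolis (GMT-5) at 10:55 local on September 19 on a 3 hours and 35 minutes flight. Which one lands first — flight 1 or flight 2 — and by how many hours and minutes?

the second, by 15 hours 2 minutes

Flight 1 in UTC: 13:55 − 4:30 = 09:25 on Sep 20.
+1 hour 7 minutes → arrive 10:32 UTC on Sep 20.
Flight 2 in UTC: 10:55 + 5:00 = 15:55 on Sep 19.
+3 hours and 35 minutes → arrive 19:30 UTC on Sep 19.
Flight 2 lands earlier by 15 hours 2 minutes.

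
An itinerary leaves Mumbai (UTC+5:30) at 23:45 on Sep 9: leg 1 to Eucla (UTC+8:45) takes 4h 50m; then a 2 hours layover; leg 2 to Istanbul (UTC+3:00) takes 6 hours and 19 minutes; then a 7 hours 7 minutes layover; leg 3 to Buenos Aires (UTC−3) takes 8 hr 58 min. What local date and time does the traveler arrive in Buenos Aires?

Convert departure to UTC: 23:45 − 5:30 = 18:15 UTC on Sep 9.
Add 4 hours and 50 minutes leg 1 → 23:05 UTC.
Add 2 hours layover in Eucla → 01:05 UTC (Sep 10).
Add 6 hours 19 minutes leg 2 → 07:24 UTC.
Add 7 hours and 7 minutes layover in Istanbul → 14:31 UTC.
Add 8 hours and 58 minutes leg 3 → 23:29 UTC.
Buenos Aires is UTC−3:00, so local arrival = 23:29 − 3:00 = 20:29 on Sep 10.

20:29 on September 10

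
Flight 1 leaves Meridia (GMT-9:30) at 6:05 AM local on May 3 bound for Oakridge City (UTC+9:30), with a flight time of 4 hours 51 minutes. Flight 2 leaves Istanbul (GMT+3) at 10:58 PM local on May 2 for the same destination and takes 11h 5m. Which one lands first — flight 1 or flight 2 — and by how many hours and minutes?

Flight 1 in UTC: 6:05 AM + 9:30 = 3:35 PM on May 3.
+4 hours and 51 minutes → arrive 8:26 PM UTC on May 3.
Flight 2 in UTC: 10:58 PM − 3:00 = 7:58 PM on May 2.
+11 hours 5 minutes → arrive 7:03 AM UTC on May 3.
Flight 2 lands earlier by 13 hours 23 minutes.

the second, by 13 hours 23 minutes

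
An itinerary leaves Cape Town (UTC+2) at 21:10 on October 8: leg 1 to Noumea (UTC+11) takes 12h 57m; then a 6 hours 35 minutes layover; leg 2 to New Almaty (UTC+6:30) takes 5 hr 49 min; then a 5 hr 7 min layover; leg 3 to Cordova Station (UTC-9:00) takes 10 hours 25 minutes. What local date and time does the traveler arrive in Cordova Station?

03:03 on October 10

Convert departure to UTC: 21:10 − 2:00 = 19:10 UTC on Oct 8.
Add 12 hours and 57 minutes leg 1 → 08:07 UTC (Oct 9).
Add 6 hours and 35 minutes layover in Noumea → 14:42 UTC.
Add 5 hours and 49 minutes leg 2 → 20:31 UTC.
Add 5 hours and 7 minutes layover in New Almaty → 01:38 UTC (Oct 10).
Add 10 hours 25 minutes leg 3 → 12:03 UTC.
Cordova Station is UTC−9:00, so local arrival = 12:03 − 9:00 = 03:03 on Oct 10.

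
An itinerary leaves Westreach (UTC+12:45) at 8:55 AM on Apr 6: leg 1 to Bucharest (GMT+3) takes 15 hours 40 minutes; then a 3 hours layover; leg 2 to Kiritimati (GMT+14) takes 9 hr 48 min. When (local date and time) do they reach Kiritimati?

2:38 PM on April 7

Convert departure to UTC: 8:55 AM − 12:45 = 8:10 PM UTC on Apr 5.
Add 15 hours 40 minutes leg 1 → 11:50 AM UTC (Apr 6).
Add 3 hours layover in Bucharest → 2:50 PM UTC.
Add 9 hours 48 minutes leg 2 → 12:38 AM UTC (Apr 7).
Kiritimati is UTC+14:00, so local arrival = 12:38 AM + 14:00 = 2:38 PM on Apr 7.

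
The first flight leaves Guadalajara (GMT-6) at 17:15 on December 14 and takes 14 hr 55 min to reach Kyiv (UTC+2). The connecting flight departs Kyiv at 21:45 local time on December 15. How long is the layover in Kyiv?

Convert departure to UTC: 17:15 + 6:00 = 23:15 UTC on Dec 14.
Add 14 hours 55 minutes flight time → 14:10 UTC (Dec 15).
Kyiv is UTC+2:00, so local arrival = 14:10 + 2:00 = 16:10 on Dec 15.
Layover = 21:45 − 16:10 = 5 hours 35 minutes.

5 hours 35 minutes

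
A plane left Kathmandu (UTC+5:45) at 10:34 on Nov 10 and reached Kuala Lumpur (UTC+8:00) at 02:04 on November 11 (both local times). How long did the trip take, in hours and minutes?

13 hours 15 minutes

Departure in UTC: 10:34 − 5:45 = 04:49 on Nov 10.
Arrival in UTC: 02:04 − 8:00 = 18:04 on Nov 10.
Elapsed = 18:04 − 04:49 = 13 hours 15 minutes.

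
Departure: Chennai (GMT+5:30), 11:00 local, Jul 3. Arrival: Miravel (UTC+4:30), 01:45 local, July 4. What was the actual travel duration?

Departure in UTC: 11:00 − 5:30 = 05:30 on Jul 3.
Arrival in UTC: 01:45 − 4:30 = 21:15 on Jul 3.
Elapsed = 21:15 − 05:30 = 15 hours 45 minutes.

15 hours 45 minutes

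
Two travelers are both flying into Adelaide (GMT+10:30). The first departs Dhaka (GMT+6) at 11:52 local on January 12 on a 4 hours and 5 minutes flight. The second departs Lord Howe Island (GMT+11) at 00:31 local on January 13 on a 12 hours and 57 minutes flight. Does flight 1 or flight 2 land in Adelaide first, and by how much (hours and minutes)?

Flight 1 in UTC: 11:52 − 6:00 = 05:52 on Jan 12.
+4 hours and 5 minutes → arrive 09:57 UTC on Jan 12.
Flight 2 in UTC: 00:31 − 11:00 = 13:31 on Jan 12.
+12 hours 57 minutes → arrive 02:28 UTC on Jan 13.
Flight 1 lands earlier by 16 hours 31 minutes.

the first, by 16 hours 31 minutes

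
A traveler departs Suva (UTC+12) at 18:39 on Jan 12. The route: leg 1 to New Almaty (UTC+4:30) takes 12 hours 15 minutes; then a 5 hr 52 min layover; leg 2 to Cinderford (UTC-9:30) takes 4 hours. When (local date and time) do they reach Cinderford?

Convert departure to UTC: 18:39 − 12:00 = 06:39 UTC on Jan 12.
Add 12 hours 15 minutes leg 1 → 18:54 UTC.
Add 5 hours 52 minutes layover in New Almaty → 00:46 UTC (Jan 13).
Add 4 hours leg 2 → 04:46 UTC.
Cinderford is UTC−9:30, so local arrival = 04:46 − 9:30 = 19:16 on Jan 12.

19:16 on Jan 12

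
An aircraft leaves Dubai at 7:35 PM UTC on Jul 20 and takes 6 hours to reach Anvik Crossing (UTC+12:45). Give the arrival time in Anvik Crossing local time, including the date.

Departure is given in UTC: 7:35 PM on Jul 20.
Add 6 hours → 1:35 AM UTC (Jul 21).
Anvik Crossing is UTC+12:45: 1:35 AM + 12:45 = 2:20 PM on Jul 21.

2:20 PM on Jul 21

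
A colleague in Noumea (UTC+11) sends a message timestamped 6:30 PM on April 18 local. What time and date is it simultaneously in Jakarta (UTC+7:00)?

In UTC: 6:30 PM − 11:00 = 7:30 AM on Apr 18.
Jakarta is UTC+7:00: 7:30 AM + 7:00 = 2:30 PM on Apr 18.

2:30 PM on April 18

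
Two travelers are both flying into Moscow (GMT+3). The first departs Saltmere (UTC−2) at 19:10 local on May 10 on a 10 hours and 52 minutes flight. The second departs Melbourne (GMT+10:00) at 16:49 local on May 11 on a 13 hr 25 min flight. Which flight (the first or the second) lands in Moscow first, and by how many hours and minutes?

the first, by 12 hours 12 minutes

Flight 1 in UTC: 19:10 + 2:00 = 21:10 on May 10.
+10 hours 52 minutes → arrive 08:02 UTC on May 11.
Flight 2 in UTC: 16:49 − 10:00 = 06:49 on May 11.
+13 hours 25 minutes → arrive 20:14 UTC on May 11.
Flight 1 lands earlier by 12 hours 12 minutes.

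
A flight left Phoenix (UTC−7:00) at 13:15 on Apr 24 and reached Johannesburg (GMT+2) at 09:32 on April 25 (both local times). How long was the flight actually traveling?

Departure in UTC: 13:15 + 7:00 = 20:15 on Apr 24.
Arrival in UTC: 09:32 − 2:00 = 07:32 on Apr 25.
Elapsed = 07:32 − 20:15 (+1 day) = 11 hours 17 minutes.

11 hours 17 minutes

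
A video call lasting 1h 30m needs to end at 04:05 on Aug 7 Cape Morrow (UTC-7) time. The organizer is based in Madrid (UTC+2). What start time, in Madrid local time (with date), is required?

Target end time in UTC: 04:05 + 7:00 = 11:05 on Aug 7.
Subtract 1 hour and 30 minutes → start 09:35 UTC on Aug 7.
Madrid is UTC+2:00: 09:35 + 2:00 = 11:35 on Aug 7.

11:35 on August 7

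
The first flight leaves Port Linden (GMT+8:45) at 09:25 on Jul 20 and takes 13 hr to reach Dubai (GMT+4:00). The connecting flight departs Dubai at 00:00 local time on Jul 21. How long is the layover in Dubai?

6 hours 20 minutes

Convert departure to UTC: 09:25 − 8:45 = 00:40 UTC on Jul 20.
Add 13 hours flight time → 13:40 UTC.
Dubai is UTC+4:00, so local arrival = 13:40 + 4:00 = 17:40 on Jul 20.
Layover = 00:00 − 17:40 (+1 day) = 6 hours 20 minutes.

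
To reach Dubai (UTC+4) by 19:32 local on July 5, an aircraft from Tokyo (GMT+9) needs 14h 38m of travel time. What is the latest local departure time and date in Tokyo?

09:54 on Jul 5

Target arrival in UTC: 19:32 − 4:00 = 15:32 on Jul 5.
Subtract 14 hours and 38 minutes → departure 00:54 UTC on Jul 5.
Tokyo is UTC+9:00: 00:54 + 9:00 = 09:54 on Jul 5.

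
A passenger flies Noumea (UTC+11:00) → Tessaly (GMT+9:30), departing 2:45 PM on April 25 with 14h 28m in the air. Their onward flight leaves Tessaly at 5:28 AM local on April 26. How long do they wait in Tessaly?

1 hour 45 minutes

Convert departure to UTC: 2:45 PM − 11:00 = 3:45 AM UTC on Apr 25.
Add 14 hours 28 minutes flight time → 6:13 PM UTC.
Tessaly is UTC+9:30, so local arrival = 6:13 PM + 9:30 = 3:43 AM on Apr 26.
Layover = 5:28 AM − 3:43 AM = 1 hour 45 minutes.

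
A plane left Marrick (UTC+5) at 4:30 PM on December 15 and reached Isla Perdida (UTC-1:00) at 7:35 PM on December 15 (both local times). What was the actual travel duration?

9 hours 5 minutes

Departure in UTC: 4:30 PM − 5:00 = 11:30 AM on Dec 15.
Arrival in UTC: 7:35 PM + 1:00 = 8:35 PM on Dec 15.
Elapsed = 8:35 PM − 11:30 AM = 9 hours 5 minutes.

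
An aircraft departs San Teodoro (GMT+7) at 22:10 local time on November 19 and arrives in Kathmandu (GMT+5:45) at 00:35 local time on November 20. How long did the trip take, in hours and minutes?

3 hours 40 minutes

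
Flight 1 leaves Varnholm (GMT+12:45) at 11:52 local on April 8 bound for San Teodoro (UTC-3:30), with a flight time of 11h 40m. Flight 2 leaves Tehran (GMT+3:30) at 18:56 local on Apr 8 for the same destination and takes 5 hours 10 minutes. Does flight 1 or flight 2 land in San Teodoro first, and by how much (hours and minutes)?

Flight 1 in UTC: 11:52 − 12:45 = 23:07 on Apr 7.
+11 hours 40 minutes → arrive 10:47 UTC on Apr 8.
Flight 2 in UTC: 18:56 − 3:30 = 15:26 on Apr 8.
+5 hours 10 minutes → arrive 20:36 UTC on Apr 8.
Flight 1 lands earlier by 9 hours 49 minutes.

the first, by 9 hours 49 minutes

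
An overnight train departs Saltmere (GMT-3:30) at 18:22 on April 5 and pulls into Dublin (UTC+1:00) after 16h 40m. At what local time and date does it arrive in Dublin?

15:32 on April 6

Convert departure to UTC: 18:22 + 3:30 = 21:52 UTC on Apr 5.
Add 16 hours and 40 minutes travel time → 14:32 UTC (Apr 6).
Dublin is UTC+1:00, so local arrival = 14:32 + 1:00 = 15:32 on Apr 6.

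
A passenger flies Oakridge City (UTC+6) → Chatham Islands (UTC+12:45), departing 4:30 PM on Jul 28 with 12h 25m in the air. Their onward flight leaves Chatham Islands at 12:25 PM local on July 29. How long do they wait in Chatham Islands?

45 minutes

Convert departure to UTC: 4:30 PM − 6:00 = 10:30 AM UTC on Jul 28.
Add 12 hours 25 minutes flight time → 10:55 PM UTC.
Chatham Islands is UTC+12:45, so local arrival = 10:55 PM + 12:45 = 11:40 AM on Jul 29.
Layover = 12:25 PM − 11:40 AM = 45 minutes.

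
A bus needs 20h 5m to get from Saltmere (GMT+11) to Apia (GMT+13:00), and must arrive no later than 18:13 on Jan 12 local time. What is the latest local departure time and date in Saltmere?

Target arrival in UTC: 18:13 − 13:00 = 05:13 on Jan 12.
Subtract 20 hours 5 minutes → departure 09:08 UTC on Jan 11.
Saltmere is UTC+11:00: 09:08 + 11:00 = 20:08 on Jan 11.

20:08 on January 11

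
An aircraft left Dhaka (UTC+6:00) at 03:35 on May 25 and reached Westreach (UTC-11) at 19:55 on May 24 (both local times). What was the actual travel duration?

9 hours 20 minutes

Westreach is 17:00 behind Dhaka.
Clock-face elapsed time (ignoring zones) is −7 hours 40 minutes.
Actual elapsed = −7 hours 40 minutes + 17:00 = 9 hours 20 minutes.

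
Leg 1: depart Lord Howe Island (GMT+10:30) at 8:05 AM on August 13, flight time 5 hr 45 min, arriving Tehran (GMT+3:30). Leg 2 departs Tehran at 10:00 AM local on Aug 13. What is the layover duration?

3 hours 10 minutes

Convert departure to UTC: 8:05 AM − 10:30 = 9:35 PM UTC on Aug 12.
Add 5 hours 45 minutes flight time → 3:20 AM UTC (Aug 13).
Tehran is UTC+3:30, so local arrival = 3:20 AM + 3:30 = 6:50 AM on Aug 13.
Layover = 10:00 AM − 6:50 AM = 3 hours 10 minutes.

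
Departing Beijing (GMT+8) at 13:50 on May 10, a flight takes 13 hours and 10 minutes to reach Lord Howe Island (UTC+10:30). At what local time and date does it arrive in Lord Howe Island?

05:30 on May 11

Lord Howe Island is 2:30 ahead of Beijing.
After 13 hours and 10 minutes it is 03:00 (May 11) in Beijing.
Shift by the zone difference: 03:00 + 2:30 = 05:30 on May 11 in Lord Howe Island.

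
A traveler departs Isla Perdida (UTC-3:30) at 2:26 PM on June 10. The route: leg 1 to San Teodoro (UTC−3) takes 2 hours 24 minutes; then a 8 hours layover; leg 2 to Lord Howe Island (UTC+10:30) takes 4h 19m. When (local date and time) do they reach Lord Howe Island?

7:09 PM on June 11

Convert departure to UTC: 2:26 PM + 3:30 = 5:56 PM UTC on Jun 10.
Add 2 hours 24 minutes leg 1 → 8:20 PM UTC.
Add 8 hours layover in San Teodoro → 4:20 AM UTC (Jun 11).
Add 4 hours and 19 minutes leg 2 → 8:39 AM UTC.
Lord Howe Island is UTC+10:30, so local arrival = 8:39 AM + 10:30 = 7:09 PM on Jun 11.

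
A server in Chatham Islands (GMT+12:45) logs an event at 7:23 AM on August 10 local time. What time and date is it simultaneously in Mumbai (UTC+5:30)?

In UTC: 7:23 AM − 12:45 = 6:38 PM on Aug 9.
Mumbai is UTC+5:30: 6:38 PM + 5:30 = 12:08 AM on Aug 10.

12:08 AM on August 10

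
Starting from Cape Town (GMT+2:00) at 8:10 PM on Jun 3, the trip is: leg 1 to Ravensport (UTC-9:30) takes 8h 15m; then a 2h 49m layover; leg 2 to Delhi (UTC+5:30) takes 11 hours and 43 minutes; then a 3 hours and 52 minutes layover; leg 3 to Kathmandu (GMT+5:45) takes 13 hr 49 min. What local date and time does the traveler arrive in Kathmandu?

4:23 PM on June 5

Convert departure to UTC: 8:10 PM − 2:00 = 6:10 PM UTC on Jun 3.
Add 8 hours 15 minutes leg 1 → 2:25 AM UTC (Jun 4).
Add 2 hours and 49 minutes layover in Ravensport → 5:14 AM UTC.
Add 11 hours and 43 minutes leg 2 → 4:57 PM UTC.
Add 3 hours 52 minutes layover in Delhi → 8:49 PM UTC.
Add 13 hours and 49 minutes leg 3 → 10:38 AM UTC (Jun 5).
Kathmandu is UTC+5:45, so local arrival = 10:38 AM + 5:45 = 4:23 PM on Jun 5.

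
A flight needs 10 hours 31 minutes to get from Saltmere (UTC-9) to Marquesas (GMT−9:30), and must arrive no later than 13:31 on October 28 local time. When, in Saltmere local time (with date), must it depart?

03:30 on October 28

Target arrival in UTC: 13:31 + 9:30 = 23:01 on Oct 28.
Subtract 10 hours 31 minutes → departure 12:30 UTC on Oct 28.
Saltmere is UTC−9:00: 12:30 − 9:00 = 03:30 on Oct 28.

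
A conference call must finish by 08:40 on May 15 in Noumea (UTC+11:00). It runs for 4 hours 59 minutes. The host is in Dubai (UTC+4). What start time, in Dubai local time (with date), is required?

Target end time in UTC: 08:40 − 11:00 = 21:40 on May 14.
Subtract 4 hours 59 minutes → start 16:41 UTC on May 14.
Dubai is UTC+4:00: 16:41 + 4:00 = 20:41 on May 14.

20:41 on May 14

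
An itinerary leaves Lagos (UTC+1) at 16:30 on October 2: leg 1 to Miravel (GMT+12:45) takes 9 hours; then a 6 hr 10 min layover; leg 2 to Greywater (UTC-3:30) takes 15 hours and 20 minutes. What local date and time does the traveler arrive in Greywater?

Convert departure to UTC: 16:30 − 1:00 = 15:30 UTC on Oct 2.
Add 9 hours leg 1 → 00:30 UTC (Oct 3).
Add 6 hours 10 minutes layover in Miravel → 06:40 UTC.
Add 15 hours and 20 minutes leg 2 → 22:00 UTC.
Greywater is UTC−3:30, so local arrival = 22:00 − 3:30 = 18:30 on Oct 3.

18:30 on October 3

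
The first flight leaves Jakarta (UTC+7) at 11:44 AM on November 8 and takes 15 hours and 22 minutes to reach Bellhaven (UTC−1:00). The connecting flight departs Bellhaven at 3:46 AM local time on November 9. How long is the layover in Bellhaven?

8 hours 40 minutes

Convert departure to UTC: 11:44 AM − 7:00 = 4:44 AM UTC on Nov 8.
Add 15 hours and 22 minutes flight time → 8:06 PM UTC.
Bellhaven is UTC−1:00, so local arrival = 8:06 PM − 1:00 = 7:06 PM on Nov 8.
Layover = 3:46 AM − 7:06 PM (+1 day) = 8 hours 40 minutes.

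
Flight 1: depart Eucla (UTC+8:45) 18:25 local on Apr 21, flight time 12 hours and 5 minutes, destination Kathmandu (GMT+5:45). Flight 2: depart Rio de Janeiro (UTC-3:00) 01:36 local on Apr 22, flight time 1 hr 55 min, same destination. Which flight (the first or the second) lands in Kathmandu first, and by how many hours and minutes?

the first, by 8 hours 46 minutes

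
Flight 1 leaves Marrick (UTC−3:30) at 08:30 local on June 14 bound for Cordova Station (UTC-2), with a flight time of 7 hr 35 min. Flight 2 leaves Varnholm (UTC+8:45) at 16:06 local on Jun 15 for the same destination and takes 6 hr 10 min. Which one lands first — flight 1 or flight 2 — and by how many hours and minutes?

Flight 1 in UTC: 08:30 + 3:30 = 12:00 on Jun 14.
+7 hours and 35 minutes → arrive 19:35 UTC on Jun 14.
Flight 2 in UTC: 16:06 − 8:45 = 07:21 on Jun 15.
+6 hours and 10 minutes → arrive 13:31 UTC on Jun 15.
Flight 1 lands earlier by 17 hours 56 minutes.

the first, by 17 hours 56 minutes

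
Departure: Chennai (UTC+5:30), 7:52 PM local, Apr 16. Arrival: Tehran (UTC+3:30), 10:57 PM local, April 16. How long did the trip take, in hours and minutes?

Departure in UTC: 7:52 PM − 5:30 = 2:22 PM on Apr 16.
Arrival in UTC: 10:57 PM − 3:30 = 7:27 PM on Apr 16.
Elapsed = 7:27 PM − 2:22 PM = 5 hours 5 minutes.

5 hours 5 minutes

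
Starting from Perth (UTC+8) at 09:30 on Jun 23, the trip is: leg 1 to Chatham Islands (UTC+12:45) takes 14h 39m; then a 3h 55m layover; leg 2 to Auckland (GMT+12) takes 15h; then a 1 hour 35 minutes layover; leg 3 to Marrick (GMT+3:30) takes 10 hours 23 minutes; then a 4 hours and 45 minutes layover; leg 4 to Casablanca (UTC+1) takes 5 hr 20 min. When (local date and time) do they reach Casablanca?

10:07 on June 25

Convert departure to UTC: 09:30 − 8:00 = 01:30 UTC on Jun 23.
Add 14 hours 39 minutes leg 1 → 16:09 UTC.
Add 3 hours 55 minutes layover in Chatham Islands → 20:04 UTC.
Add 15 hours leg 2 → 11:04 UTC (Jun 24).
Add 1 hour 35 minutes layover in Auckland → 12:39 UTC.
Add 10 hours and 23 minutes leg 3 → 23:02 UTC.
Add 4 hours 45 minutes layover in Marrick → 03:47 UTC (Jun 25).
Add 5 hours and 20 minutes leg 4 → 09:07 UTC.
Casablanca is UTC+1:00, so local arrival = 09:07 + 1:00 = 10:07 on Jun 25.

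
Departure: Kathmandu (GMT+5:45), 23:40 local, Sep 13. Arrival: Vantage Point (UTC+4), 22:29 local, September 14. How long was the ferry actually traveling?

Vantage Point is 1:45 behind Kathmandu.
Clock-face elapsed time (ignoring zones) is 22 hours 49 minutes.
Actual elapsed = 22 hours 49 minutes + 1:45 = 24 hours 34 minutes.

24 hours 34 minutes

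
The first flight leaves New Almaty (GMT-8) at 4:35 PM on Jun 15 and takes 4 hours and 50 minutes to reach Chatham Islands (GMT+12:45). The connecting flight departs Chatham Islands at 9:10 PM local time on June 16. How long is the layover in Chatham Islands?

Convert departure to UTC: 4:35 PM + 8:00 = 12:35 AM UTC on Jun 16.
Add 4 hours and 50 minutes flight time → 5:25 AM UTC.
Chatham Islands is UTC+12:45, so local arrival = 5:25 AM + 12:45 = 6:10 PM on Jun 16.
Layover = 9:10 PM − 6:10 PM = 3 hours.

3 hours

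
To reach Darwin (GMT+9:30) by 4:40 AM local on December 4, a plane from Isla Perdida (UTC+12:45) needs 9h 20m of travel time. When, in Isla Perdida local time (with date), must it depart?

Target arrival in UTC: 4:40 AM − 9:30 = 7:10 PM on Dec 3.
Subtract 9 hours 20 minutes → departure 9:50 AM UTC on Dec 3.
Isla Perdida is UTC+12:45: 9:50 AM + 12:45 = 10:35 PM on Dec 3.

10:35 PM on December 3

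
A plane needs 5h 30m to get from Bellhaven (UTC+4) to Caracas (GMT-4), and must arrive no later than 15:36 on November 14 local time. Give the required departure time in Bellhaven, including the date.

18:06 on November 14

Target arrival in UTC: 15:36 + 4:00 = 19:36 on Nov 14.
Subtract 5 hours and 30 minutes → departure 14:06 UTC on Nov 14.
Bellhaven is UTC+4:00: 14:06 + 4:00 = 18:06 on Nov 14.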